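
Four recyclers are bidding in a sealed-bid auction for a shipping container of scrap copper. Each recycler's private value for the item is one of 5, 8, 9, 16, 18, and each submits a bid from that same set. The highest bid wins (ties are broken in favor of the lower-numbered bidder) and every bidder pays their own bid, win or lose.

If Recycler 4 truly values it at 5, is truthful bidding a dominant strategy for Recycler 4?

Consider the case where Recycler 1 bids 5, Recycler 2 bids 5 and Recycler 3 bids 5.
Truthful bid 5: loses but pays 5, utility -5.
Bid 8 instead: wins, pays 8, utility 5 - 8 = -3.
Since -3 > -5, bidding 8 is strictly better here, so truthful bidding is not dominant.

No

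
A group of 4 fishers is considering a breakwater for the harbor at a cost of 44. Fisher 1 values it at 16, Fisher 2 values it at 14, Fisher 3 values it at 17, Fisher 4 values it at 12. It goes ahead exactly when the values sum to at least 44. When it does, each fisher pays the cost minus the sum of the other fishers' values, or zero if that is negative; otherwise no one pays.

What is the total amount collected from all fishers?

3

Total value 59 ≥ cost 44, so it is built.
Fisher 1: others sum to 43; max(0, 44 - 43) = 1.
Fisher 2: others sum to 45; max(0, 44 - 45) = 0.
Fisher 3: others sum to 42; max(0, 44 - 42) = 2.
Fisher 4: others sum to 47; max(0, 44 - 47) = 0.
Total collected = 1 + 0 + 2 + 0 = 3.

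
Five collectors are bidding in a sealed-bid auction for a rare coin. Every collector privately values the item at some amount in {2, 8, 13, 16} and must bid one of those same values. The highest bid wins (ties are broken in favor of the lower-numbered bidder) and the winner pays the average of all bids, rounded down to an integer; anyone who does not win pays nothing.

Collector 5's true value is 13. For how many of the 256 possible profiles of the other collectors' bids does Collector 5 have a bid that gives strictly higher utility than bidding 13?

Others bid (2, 2, 2, 2): truth gives 9; bid 8 gives 10 > 9. Violating.
Others bid (2, 2, 2, 13): truth gives 0; bid 16 gives 6 > 0. Violating.
Others bid (2, 2, 8, 13): truth gives 0; bid 16 gives 5 > 0. Violating.
Others bid (2, 2, 13, 2): truth gives 0; bid 16 gives 6 > 0. Violating.
Others bid (2, 2, 2, 8): truth gives 8; no alternative beats it.
Others bid (2, 2, 2, 16): truth gives 0; no alternative beats it.
(Checking all 256 profiles: 65 have a profitable deviation, 191 do not.)

65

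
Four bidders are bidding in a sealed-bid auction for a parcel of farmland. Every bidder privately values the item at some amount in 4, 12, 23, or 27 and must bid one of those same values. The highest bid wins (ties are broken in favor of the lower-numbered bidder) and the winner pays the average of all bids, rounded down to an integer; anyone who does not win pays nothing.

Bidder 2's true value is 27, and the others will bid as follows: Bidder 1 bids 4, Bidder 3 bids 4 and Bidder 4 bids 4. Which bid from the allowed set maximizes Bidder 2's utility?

Bid 4: loses, pays 0, utility 0.
Bid 12: wins, pays 6, utility 27 - 6 = 21.
Bid 23: wins, pays 8, utility 27 - 8 = 19.
Bid 27: wins, pays 9, utility 27 - 9 = 18.
The best choice is 12 with utility 21.

12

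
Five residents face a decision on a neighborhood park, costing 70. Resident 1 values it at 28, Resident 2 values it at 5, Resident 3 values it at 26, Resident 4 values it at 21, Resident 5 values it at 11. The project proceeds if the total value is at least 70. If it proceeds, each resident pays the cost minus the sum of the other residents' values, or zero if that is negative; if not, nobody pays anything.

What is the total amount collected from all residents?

Total value 91 ≥ cost 70, so it is built.
Resident 1: others sum to 63; max(0, 70 - 63) = 7.
Resident 2: others sum to 86; max(0, 70 - 86) = 0.
Resident 3: others sum to 65; max(0, 70 - 65) = 5.
Resident 4: others sum to 70; max(0, 70 - 70) = 0.
Resident 5: others sum to 80; max(0, 70 - 80) = 0.
Total collected = 7 + 0 + 5 + 0 + 0 = 12.

12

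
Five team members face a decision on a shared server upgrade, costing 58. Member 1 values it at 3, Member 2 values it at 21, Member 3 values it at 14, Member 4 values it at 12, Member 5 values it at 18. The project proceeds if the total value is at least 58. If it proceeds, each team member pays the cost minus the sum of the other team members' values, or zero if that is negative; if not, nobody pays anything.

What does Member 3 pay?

4

Total value 68 ≥ cost 58, so the project is built.
The other team members' values sum to 54.
Cost minus that sum is 58 - 54 = 4.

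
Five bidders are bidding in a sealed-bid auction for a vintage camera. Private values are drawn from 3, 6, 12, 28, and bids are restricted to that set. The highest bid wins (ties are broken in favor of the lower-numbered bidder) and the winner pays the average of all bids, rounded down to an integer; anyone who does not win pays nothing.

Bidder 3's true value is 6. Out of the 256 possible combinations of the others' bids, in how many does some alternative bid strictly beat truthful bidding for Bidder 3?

2

Others bid (3, 6, 3, 3): truth gives 0; bid 12 gives 1 > 0. Violating.
Others bid (6, 3, 3, 3): truth gives 0; bid 12 gives 1 > 0. Violating.
Others bid (3, 3, 3, 3): truth gives 3; no alternative beats it.
Others bid (3, 3, 3, 6): truth gives 2; no alternative beats it.
(Checking all 256 profiles: 2 have a profitable deviation, 254 do not.)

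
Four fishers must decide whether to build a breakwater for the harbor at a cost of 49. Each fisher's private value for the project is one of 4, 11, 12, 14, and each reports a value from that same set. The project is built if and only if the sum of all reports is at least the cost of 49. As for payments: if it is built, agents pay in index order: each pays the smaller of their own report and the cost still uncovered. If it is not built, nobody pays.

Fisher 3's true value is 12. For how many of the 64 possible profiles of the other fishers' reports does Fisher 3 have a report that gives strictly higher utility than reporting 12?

10

Others report (11, 14, 14): truth gives 0; report 11 gives 1 > 0. Violating.
Others report (12, 12, 14): truth gives 0; report 11 gives 1 > 0. Violating.
Others report (12, 14, 12): truth gives 0; report 11 gives 1 > 0. Violating.
Others report (12, 14, 14): truth gives 0; report 11 gives 1 > 0. Violating.
Others report (4, 4, 4): truth gives 0; no alternative beats it.
Others report (4, 4, 11): truth gives 0; no alternative beats it.
(Checking all 64 profiles: 10 have a profitable deviation, 54 do not.)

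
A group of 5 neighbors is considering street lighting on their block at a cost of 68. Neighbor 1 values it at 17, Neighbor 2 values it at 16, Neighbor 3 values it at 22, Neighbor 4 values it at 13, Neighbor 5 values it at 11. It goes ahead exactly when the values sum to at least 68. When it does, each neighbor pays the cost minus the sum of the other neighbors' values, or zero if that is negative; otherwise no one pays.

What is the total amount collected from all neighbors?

24

Total value 79 ≥ cost 68, so it is built.
Neighbor 1: others sum to 62; max(0, 68 - 62) = 6.
Neighbor 2: others sum to 63; max(0, 68 - 63) = 5.
Neighbor 3: others sum to 57; max(0, 68 - 57) = 11.
Neighbor 4: others sum to 66; max(0, 68 - 66) = 2.
Neighbor 5: others sum to 68; max(0, 68 - 68) = 0.
Total collected = 6 + 5 + 11 + 2 + 0 = 24.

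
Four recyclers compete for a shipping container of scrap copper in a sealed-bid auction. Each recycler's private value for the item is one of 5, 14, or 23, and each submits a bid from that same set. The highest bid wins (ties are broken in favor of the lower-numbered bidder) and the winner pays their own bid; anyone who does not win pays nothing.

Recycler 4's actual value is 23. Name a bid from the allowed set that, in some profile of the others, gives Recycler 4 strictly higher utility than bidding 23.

Suppose Recycler 1 bids 5, Recycler 2 bids 5 and Recycler 3 bids 5.
Bid 23: wins, pays 23, utility 23 - 23 = 0.
Bid 14: wins, pays 14, utility 23 - 14 = 9.
So bidding 14 beats truth here (9 > 0).

14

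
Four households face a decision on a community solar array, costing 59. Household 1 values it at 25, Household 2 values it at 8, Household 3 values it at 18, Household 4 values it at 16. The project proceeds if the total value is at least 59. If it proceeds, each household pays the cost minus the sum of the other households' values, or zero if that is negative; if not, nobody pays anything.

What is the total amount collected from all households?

35

Total value 67 ≥ cost 59, so it is built.
Household 1: others sum to 42; max(0, 59 - 42) = 17.
Household 2: others sum to 59; max(0, 59 - 59) = 0.
Household 3: others sum to 49; max(0, 59 - 49) = 10.
Household 4: others sum to 51; max(0, 59 - 51) = 8.
Total collected = 17 + 0 + 10 + 8 = 35.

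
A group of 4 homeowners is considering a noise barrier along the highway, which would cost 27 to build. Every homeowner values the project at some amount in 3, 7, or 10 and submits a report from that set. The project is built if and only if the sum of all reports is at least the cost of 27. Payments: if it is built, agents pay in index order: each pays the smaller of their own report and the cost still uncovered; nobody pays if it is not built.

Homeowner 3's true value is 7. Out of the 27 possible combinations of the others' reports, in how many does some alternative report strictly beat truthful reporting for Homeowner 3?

7

Others report (7, 7, 10): truth gives 0; report 3 gives 4 > 0. Violating.
Others report (7, 10, 7): truth gives 0; report 3 gives 4 > 0. Violating.
Others report (7, 10, 10): truth gives 0; report 3 gives 4 > 0. Violating.
Others report (10, 7, 7): truth gives 0; report 3 gives 4 > 0. Violating.
Others report (3, 3, 3): truth gives 0; no alternative beats it.
Others report (3, 3, 7): truth gives 0; no alternative beats it.
(Checking all 27 profiles: 7 have a profitable deviation, 20 do not.)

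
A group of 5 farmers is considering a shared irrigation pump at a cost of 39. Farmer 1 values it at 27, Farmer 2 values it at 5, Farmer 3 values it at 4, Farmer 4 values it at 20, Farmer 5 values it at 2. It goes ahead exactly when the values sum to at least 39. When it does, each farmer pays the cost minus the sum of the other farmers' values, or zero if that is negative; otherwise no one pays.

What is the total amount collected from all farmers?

Total value 58 ≥ cost 39, so it is built.
Farmer 1: others sum to 31; max(0, 39 - 31) = 8.
Farmer 2: others sum to 53; max(0, 39 - 53) = 0.
Farmer 3: others sum to 54; max(0, 39 - 54) = 0.
Farmer 4: others sum to 38; max(0, 39 - 38) = 1.
Farmer 5: others sum to 56; max(0, 39 - 56) = 0.
Total collected = 8 + 0 + 0 + 1 + 0 = 9.

9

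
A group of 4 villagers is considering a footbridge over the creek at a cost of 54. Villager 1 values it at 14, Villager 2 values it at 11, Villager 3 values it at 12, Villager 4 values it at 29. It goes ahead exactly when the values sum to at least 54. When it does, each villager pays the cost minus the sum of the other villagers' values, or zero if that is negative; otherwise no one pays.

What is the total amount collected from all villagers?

Total value 66 ≥ cost 54, so it is built.
Villager 1: others sum to 52; max(0, 54 - 52) = 2.
Villager 2: others sum to 55; max(0, 54 - 55) = 0.
Villager 3: others sum to 54; max(0, 54 - 54) = 0.
Villager 4: others sum to 37; max(0, 54 - 37) = 17.
Total collected = 2 + 0 + 0 + 17 = 19.

19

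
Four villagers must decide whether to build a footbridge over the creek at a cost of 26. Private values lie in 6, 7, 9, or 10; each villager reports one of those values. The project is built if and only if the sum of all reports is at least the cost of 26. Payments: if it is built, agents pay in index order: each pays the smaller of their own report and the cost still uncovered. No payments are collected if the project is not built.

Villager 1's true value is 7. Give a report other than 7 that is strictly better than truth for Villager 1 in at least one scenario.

Suppose Villager 2 reports 6, Villager 3 reports 6 and Villager 4 reports 9.
Report 7: project built, pays 7, utility 7 - 7 = 0.
Report 6: project built, pays 6, utility 7 - 6 = 1.
So reporting 6 beats truth here (1 > 0).

6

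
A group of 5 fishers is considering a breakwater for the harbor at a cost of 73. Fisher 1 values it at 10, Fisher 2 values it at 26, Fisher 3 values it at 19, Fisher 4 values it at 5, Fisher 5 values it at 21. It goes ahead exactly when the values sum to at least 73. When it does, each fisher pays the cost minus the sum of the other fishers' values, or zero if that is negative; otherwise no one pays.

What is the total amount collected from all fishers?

44

Total value 81 ≥ cost 73, so it is built.
Fisher 1: others sum to 71; max(0, 73 - 71) = 2.
Fisher 2: others sum to 55; max(0, 73 - 55) = 18.
Fisher 3: others sum to 62; max(0, 73 - 62) = 11.
Fisher 4: others sum to 76; max(0, 73 - 76) = 0.
Fisher 5: others sum to 60; max(0, 73 - 60) = 13.
Total collected = 2 + 18 + 11 + 0 + 13 = 44.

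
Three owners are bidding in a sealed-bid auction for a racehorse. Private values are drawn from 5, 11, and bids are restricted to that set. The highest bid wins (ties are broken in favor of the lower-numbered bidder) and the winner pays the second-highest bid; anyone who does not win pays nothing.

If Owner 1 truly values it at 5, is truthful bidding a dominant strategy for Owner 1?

Check each profile of the others' bids and compare truth against every alternative bid.
Others bid (5, 11): truth gives 0, best alternative gives -6.
Others bid (11, 5): truth gives 0, best alternative gives -6.
Others bid (11, 11): truth gives 0, best alternative gives -6.
Others bid (5, 5): truth gives 0, best alternative gives 0.
In every case the truthful bid is at least as good as any alternative, so it is a dominant strategy.

Yes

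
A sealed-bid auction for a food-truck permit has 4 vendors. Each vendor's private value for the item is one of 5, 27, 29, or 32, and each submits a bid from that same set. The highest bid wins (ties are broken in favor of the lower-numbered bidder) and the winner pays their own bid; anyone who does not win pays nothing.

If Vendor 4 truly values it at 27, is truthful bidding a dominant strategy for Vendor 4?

Yes

Check each profile of the others' bids and compare truth against every alternative bid.
Others bid (5, 5, 5): truth gives 0, best alternative gives 0.
Others bid (5, 5, 27): truth gives 0, best alternative gives 0.
Others bid (5, 5, 29): truth gives 0, best alternative gives 0.
Others bid (5, 5, 32): truth gives 0, best alternative gives 0.
Others bid (5, 27, 5): truth gives 0, best alternative gives 0.
Others bid (5, 27, 27): truth gives 0, best alternative gives 0.
(Remaining 58 profiles checked similarly; truth is weakly best in each.)
In every case the truthful bid is at least as good as any alternative, so it is a dominant strategy.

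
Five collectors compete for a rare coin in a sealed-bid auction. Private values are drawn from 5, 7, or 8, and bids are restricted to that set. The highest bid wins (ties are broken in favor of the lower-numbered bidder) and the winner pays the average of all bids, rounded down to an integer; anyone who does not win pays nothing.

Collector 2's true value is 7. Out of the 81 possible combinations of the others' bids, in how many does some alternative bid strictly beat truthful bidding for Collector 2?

Others bid (5, 5, 5, 8): truth gives 0; bid 8 gives 1 > 0. Violating.
Others bid (5, 5, 7, 8): truth gives 0; bid 8 gives 1 > 0. Violating.
Others bid (5, 5, 8, 5): truth gives 0; bid 8 gives 1 > 0. Violating.
Others bid (5, 5, 8, 7): truth gives 0; bid 8 gives 1 > 0. Violating.
Others bid (5, 5, 5, 5): truth gives 2; no alternative beats it.
Others bid (5, 5, 5, 7): truth gives 2; no alternative beats it.
(Checking all 81 profiles: 22 have a profitable deviation, 59 do not.)

22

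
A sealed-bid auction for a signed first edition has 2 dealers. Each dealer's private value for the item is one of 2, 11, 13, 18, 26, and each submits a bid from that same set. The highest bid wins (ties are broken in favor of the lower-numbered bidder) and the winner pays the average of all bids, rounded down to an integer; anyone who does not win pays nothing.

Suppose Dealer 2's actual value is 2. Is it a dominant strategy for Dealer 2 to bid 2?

Yes

Check each profile of the others' bids and compare truth against every alternative bid.
Others bid (2): truth gives 0, best alternative gives -4.
Others bid (11): truth gives 0, best alternative gives 0.
Others bid (13): truth gives 0, best alternative gives 0.
Others bid (18): truth gives 0, best alternative gives 0.
Others bid (26): truth gives 0, best alternative gives 0.
In every case the truthful bid is at least as good as any alternative, so it is a dominant strategy.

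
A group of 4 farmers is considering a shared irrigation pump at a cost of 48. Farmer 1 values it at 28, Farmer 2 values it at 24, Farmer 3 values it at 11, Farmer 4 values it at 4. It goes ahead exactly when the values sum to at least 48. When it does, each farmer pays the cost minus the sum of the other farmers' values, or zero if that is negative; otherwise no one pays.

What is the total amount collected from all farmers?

Total value 67 ≥ cost 48, so it is built.
Farmer 1: others sum to 39; max(0, 48 - 39) = 9.
Farmer 2: others sum to 43; max(0, 48 - 43) = 5.
Farmer 3: others sum to 56; max(0, 48 - 56) = 0.
Farmer 4: others sum to 63; max(0, 48 - 63) = 0.
Total collected = 9 + 5 + 0 + 0 = 14.

14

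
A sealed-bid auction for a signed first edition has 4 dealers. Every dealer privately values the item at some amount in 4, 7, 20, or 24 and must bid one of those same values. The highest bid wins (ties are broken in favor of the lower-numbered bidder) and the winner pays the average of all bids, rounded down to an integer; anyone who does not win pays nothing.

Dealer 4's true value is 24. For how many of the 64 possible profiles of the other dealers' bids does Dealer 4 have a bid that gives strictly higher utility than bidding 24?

Others bid (4, 4, 4): truth gives 15; bid 7 gives 20 > 15. Violating.
Others bid (4, 4, 7): truth gives 15; bid 20 gives 16 > 15. Violating.
Others bid (4, 7, 4): truth gives 15; bid 20 gives 16 > 15. Violating.
Others bid (4, 7, 7): truth gives 14; bid 20 gives 15 > 14. Violating.
Others bid (4, 4, 20): truth gives 11; no alternative beats it.
Others bid (4, 4, 24): truth gives 0; no alternative beats it.
(Checking all 64 profiles: 8 have a profitable deviation, 56 do not.)

8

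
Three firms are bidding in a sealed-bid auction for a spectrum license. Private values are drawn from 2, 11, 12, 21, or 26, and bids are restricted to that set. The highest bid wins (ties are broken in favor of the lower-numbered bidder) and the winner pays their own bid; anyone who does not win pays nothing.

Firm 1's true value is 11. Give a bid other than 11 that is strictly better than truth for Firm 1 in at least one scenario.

2

Suppose Firm 2 bids 2 and Firm 3 bids 2.
Bid 11: wins, pays 11, utility 11 - 11 = 0.
Bid 2: wins, pays 2, utility 11 - 2 = 9.
So bidding 2 beats truth here (9 > 0).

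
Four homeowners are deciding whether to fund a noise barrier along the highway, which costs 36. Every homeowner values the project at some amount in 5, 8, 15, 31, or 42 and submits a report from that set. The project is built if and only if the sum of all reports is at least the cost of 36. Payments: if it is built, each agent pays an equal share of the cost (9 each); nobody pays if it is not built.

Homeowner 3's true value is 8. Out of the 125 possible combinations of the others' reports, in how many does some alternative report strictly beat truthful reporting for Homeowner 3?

6

Others report (5, 8, 15): truth gives -1; report 5 gives 0 > -1. Violating.
Others report (5, 15, 8): truth gives -1; report 5 gives 0 > -1. Violating.
Others report (8, 5, 15): truth gives -1; report 5 gives 0 > -1. Violating.
Others report (8, 15, 5): truth gives -1; report 5 gives 0 > -1. Violating.
Others report (5, 5, 5): truth gives 0; no alternative beats it.
Others report (5, 5, 8): truth gives 0; no alternative beats it.
(Checking all 125 profiles: 6 have a profitable deviation, 119 do not.)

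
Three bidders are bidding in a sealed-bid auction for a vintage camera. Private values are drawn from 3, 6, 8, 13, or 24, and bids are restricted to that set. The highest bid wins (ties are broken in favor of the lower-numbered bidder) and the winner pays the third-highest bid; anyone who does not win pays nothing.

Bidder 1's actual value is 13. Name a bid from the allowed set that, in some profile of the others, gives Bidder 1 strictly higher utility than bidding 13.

24

Suppose Bidder 2 bids 3 and Bidder 3 bids 24.
Bid 13: loses, pays 0, utility 0.
Bid 24: wins, pays 3, utility 13 - 3 = 10.
So bidding 24 beats truth here (10 > 0).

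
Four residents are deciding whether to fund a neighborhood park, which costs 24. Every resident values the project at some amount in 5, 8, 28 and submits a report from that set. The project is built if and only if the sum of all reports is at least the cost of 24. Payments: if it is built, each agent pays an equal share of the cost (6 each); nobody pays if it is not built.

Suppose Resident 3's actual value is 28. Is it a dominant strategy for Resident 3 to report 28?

Check each profile of the others' reports and compare truth against every alternative report.
Others report (5, 5, 5): truth gives 22, best alternative gives 0.
Others report (5, 5, 8): truth gives 22, best alternative gives 22.
Others report (5, 5, 28): truth gives 22, best alternative gives 22.
Others report (5, 8, 5): truth gives 22, best alternative gives 22.
Others report (5, 8, 8): truth gives 22, best alternative gives 22.
Others report (5, 8, 28): truth gives 22, best alternative gives 22.
(Remaining 21 profiles checked similarly; truth is weakly best in each.)
In every case the truthful report is at least as good as any alternative, so it is a dominant strategy.

Yes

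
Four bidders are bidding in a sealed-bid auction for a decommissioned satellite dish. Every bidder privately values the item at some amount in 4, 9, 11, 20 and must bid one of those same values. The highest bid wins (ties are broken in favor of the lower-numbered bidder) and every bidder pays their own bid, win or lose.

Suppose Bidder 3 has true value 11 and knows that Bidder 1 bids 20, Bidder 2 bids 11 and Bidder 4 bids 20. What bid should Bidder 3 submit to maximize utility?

Bid 4: loses but pays 4, utility -4.
Bid 9: loses but pays 9, utility -9.
Bid 11: loses but pays 11, utility -11.
Bid 20: loses but pays 20, utility -20.
The best choice is 4 with utility -4.

4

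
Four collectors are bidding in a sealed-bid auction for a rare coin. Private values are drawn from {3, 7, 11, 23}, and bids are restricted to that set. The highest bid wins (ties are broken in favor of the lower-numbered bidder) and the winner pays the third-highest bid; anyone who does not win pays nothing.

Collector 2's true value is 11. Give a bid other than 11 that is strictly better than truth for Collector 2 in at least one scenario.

23

Suppose Collector 1 bids 3, Collector 3 bids 3 and Collector 4 bids 23.
Bid 11: loses, pays 0, utility 0.
Bid 23: wins, pays 3, utility 11 - 3 = 8.
So bidding 23 beats truth here (8 > 0).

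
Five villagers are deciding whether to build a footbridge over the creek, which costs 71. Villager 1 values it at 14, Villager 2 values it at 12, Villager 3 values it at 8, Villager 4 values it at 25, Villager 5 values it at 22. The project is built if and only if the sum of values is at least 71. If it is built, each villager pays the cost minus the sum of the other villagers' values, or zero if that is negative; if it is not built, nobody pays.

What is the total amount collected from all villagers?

Total value 81 ≥ cost 71, so it is built.
Villager 1: others sum to 67; max(0, 71 - 67) = 4.
Villager 2: others sum to 69; max(0, 71 - 69) = 2.
Villager 3: others sum to 73; max(0, 71 - 73) = 0.
Villager 4: others sum to 56; max(0, 71 - 56) = 15.
Villager 5: others sum to 59; max(0, 71 - 59) = 12.
Total collected = 4 + 2 + 0 + 15 + 12 = 33.

33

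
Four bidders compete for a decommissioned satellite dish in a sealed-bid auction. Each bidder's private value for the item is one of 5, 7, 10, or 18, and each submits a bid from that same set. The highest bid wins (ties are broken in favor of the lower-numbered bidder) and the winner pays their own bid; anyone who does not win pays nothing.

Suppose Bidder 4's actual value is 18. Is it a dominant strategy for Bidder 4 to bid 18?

No

Consider the case where Bidder 1 bids 5, Bidder 2 bids 5 and Bidder 3 bids 5.
Truthful bid 18: wins, pays 18, utility 18 - 18 = 0.
Bid 7 instead: wins, pays 7, utility 18 - 7 = 11.
Since 11 > 0, bidding 7 is strictly better here, so truthful bidding is not dominant.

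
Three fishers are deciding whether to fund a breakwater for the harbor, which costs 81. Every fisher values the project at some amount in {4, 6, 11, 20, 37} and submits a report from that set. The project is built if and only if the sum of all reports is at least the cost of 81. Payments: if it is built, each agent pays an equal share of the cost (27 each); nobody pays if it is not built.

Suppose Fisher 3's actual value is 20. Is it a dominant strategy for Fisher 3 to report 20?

No

Consider the case where Fisher 1 reports 37 and Fisher 2 reports 37.
Truthful report 20: project built, pays 27, utility 20 - 27 = -7.
Report 4 instead: project not built, utility 0.
Since 0 > -7, reporting 4 is strictly better here, so truthful reporting is not dominant.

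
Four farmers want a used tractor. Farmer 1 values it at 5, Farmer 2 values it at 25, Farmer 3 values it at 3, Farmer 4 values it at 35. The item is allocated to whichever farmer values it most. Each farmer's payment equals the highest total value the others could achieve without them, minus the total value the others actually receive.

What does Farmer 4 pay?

Farmer 4 has the highest value and receives the item.
Without Farmer 4, the item would go to the next-highest value, 25, so the others could achieve 25.
With Farmer 4 present and winning, the others receive nothing, so their total is 0.
Payment = 25 - 0 = 25.

25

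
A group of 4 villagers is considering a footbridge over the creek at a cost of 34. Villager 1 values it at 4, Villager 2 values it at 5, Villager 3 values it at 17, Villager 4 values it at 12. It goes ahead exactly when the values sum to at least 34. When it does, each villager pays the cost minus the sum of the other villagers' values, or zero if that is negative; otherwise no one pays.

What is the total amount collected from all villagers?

Total value 38 ≥ cost 34, so it is built.
Villager 1: others sum to 34; max(0, 34 - 34) = 0.
Villager 2: others sum to 33; max(0, 34 - 33) = 1.
Villager 3: others sum to 21; max(0, 34 - 21) = 13.
Villager 4: others sum to 26; max(0, 34 - 26) = 8.
Total collected = 0 + 1 + 13 + 8 = 22.

22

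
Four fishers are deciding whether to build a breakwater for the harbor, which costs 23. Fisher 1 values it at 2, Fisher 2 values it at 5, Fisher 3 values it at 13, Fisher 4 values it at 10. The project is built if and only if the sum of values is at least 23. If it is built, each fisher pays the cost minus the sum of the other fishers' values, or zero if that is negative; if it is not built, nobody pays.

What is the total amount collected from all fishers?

Total value 30 ≥ cost 23, so it is built.
Fisher 1: others sum to 28; max(0, 23 - 28) = 0.
Fisher 2: others sum to 25; max(0, 23 - 25) = 0.
Fisher 3: others sum to 17; max(0, 23 - 17) = 6.
Fisher 4: others sum to 20; max(0, 23 - 20) = 3.
Total collected = 0 + 0 + 6 + 3 = 9.

9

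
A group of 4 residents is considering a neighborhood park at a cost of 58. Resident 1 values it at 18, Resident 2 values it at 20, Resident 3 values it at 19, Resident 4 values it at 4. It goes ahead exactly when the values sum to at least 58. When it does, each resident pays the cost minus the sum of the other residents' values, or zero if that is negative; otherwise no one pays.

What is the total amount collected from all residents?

49

Total value 61 ≥ cost 58, so it is built.
Resident 1: others sum to 43; max(0, 58 - 43) = 15.
Resident 2: others sum to 41; max(0, 58 - 41) = 17.
Resident 3: others sum to 42; max(0, 58 - 42) = 16.
Resident 4: others sum to 57; max(0, 58 - 57) = 1.
Total collected = 15 + 17 + 16 + 1 = 49.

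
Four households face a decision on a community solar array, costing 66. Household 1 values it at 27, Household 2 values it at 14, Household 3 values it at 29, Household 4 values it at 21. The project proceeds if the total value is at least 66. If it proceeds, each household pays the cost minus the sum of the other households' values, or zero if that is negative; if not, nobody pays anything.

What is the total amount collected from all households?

6

Total value 91 ≥ cost 66, so it is built.
Household 1: others sum to 64; max(0, 66 - 64) = 2.
Household 2: others sum to 77; max(0, 66 - 77) = 0.
Household 3: others sum to 62; max(0, 66 - 62) = 4.
Household 4: others sum to 70; max(0, 66 - 70) = 0.
Total collected = 2 + 0 + 4 + 0 = 6.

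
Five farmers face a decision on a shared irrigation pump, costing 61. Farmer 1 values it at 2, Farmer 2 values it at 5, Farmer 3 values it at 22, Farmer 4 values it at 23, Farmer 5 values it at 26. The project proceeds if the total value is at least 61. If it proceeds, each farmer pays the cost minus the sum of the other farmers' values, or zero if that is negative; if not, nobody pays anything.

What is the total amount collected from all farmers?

20

Total value 78 ≥ cost 61, so it is built.
Farmer 1: others sum to 76; max(0, 61 - 76) = 0.
Farmer 2: others sum to 73; max(0, 61 - 73) = 0.
Farmer 3: others sum to 56; max(0, 61 - 56) = 5.
Farmer 4: others sum to 55; max(0, 61 - 55) = 6.
Farmer 5: others sum to 52; max(0, 61 - 52) = 9.
Total collected = 0 + 0 + 5 + 6 + 9 = 20.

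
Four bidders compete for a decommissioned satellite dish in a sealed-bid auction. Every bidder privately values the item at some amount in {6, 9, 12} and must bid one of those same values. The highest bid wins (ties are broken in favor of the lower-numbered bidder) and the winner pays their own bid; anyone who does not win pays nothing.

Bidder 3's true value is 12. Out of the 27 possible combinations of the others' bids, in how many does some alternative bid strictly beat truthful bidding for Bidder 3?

Others bid (6, 6, 6): truth gives 0; bid 9 gives 3 > 0. Violating.
Others bid (6, 6, 9): truth gives 0; bid 9 gives 3 > 0. Violating.
Others bid (6, 6, 12): truth gives 0; no alternative beats it.
Others bid (6, 9, 6): truth gives 0; no alternative beats it.
(Checking all 27 profiles: 2 have a profitable deviation, 25 do not.)

2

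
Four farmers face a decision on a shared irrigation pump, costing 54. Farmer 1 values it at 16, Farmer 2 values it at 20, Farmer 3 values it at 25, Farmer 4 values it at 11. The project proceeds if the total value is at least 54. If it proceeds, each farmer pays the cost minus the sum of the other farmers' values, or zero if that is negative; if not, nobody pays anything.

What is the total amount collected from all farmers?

9

Total value 72 ≥ cost 54, so it is built.
Farmer 1: others sum to 56; max(0, 54 - 56) = 0.
Farmer 2: others sum to 52; max(0, 54 - 52) = 2.
Farmer 3: others sum to 47; max(0, 54 - 47) = 7.
Farmer 4: others sum to 61; max(0, 54 - 61) = 0.
Total collected = 0 + 2 + 7 + 0 = 9.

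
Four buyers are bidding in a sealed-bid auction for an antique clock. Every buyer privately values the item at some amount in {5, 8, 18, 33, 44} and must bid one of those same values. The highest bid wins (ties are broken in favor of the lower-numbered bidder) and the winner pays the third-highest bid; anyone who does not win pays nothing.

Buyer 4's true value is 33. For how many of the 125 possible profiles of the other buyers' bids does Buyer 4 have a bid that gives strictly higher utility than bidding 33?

27

Others bid (5, 5, 33): truth gives 0; bid 44 gives 28 > 0. Violating.
Others bid (5, 8, 33): truth gives 0; bid 44 gives 25 > 0. Violating.
Others bid (5, 18, 33): truth gives 0; bid 44 gives 15 > 0. Violating.
Others bid (5, 33, 5): truth gives 0; bid 44 gives 28 > 0. Violating.
Others bid (5, 5, 5): truth gives 28; no alternative beats it.
Others bid (5, 5, 8): truth gives 28; no alternative beats it.
(Checking all 125 profiles: 27 have a profitable deviation, 98 do not.)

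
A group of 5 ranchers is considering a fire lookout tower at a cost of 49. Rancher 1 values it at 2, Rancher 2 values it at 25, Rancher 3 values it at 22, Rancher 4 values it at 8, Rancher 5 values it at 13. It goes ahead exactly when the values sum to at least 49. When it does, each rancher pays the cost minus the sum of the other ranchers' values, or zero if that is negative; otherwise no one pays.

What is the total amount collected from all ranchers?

Total value 70 ≥ cost 49, so it is built.
Rancher 1: others sum to 68; max(0, 49 - 68) = 0.
Rancher 2: others sum to 45; max(0, 49 - 45) = 4.
Rancher 3: others sum to 48; max(0, 49 - 48) = 1.
Rancher 4: others sum to 62; max(0, 49 - 62) = 0.
Rancher 5: others sum to 57; max(0, 49 - 57) = 0.
Total collected = 0 + 4 + 1 + 0 + 0 = 5.

5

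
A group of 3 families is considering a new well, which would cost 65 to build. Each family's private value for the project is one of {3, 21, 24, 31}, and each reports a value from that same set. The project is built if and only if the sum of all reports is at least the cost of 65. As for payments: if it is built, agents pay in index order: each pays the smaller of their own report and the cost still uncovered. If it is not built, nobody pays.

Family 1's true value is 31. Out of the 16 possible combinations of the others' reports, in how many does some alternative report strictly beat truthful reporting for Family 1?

Others report (21, 21): truth gives 0; report 24 gives 7 > 0. Violating.
Others report (21, 24): truth gives 0; report 21 gives 10 > 0. Violating.
Others report (21, 31): truth gives 0; report 21 gives 10 > 0. Violating.
Others report (24, 21): truth gives 0; report 21 gives 10 > 0. Violating.
Others report (3, 3): truth gives 0; no alternative beats it.
Others report (3, 21): truth gives 0; no alternative beats it.
(Checking all 16 profiles: 9 have a profitable deviation, 7 do not.)

9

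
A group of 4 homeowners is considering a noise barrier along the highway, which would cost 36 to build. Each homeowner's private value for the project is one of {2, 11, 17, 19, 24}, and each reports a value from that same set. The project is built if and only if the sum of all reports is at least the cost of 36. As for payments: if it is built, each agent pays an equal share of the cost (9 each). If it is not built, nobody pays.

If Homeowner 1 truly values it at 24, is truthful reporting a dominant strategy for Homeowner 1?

Check each profile of the others' reports and compare truth against every alternative report.
Others report (2, 2, 11): truth gives 15, best alternative gives 0.
Others report (2, 11, 2): truth gives 15, best alternative gives 0.
Others report (11, 2, 2): truth gives 15, best alternative gives 0.
Others report (2, 2, 17): truth gives 15, best alternative gives 15.
Others report (2, 2, 19): truth gives 15, best alternative gives 15.
Others report (2, 2, 24): truth gives 15, best alternative gives 15.
(Remaining 119 profiles checked similarly; truth is weakly best in each.)
In every case the truthful report is at least as good as any alternative, so it is a dominant strategy.

Yes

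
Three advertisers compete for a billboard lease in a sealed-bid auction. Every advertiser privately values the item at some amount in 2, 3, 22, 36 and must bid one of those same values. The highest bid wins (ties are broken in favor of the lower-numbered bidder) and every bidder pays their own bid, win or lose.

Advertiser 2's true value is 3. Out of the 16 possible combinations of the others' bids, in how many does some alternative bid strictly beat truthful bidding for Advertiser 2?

Others bid (2, 22): truth gives -3; bid 2 gives -2 > -3. Violating.
Others bid (2, 36): truth gives -3; bid 2 gives -2 > -3. Violating.
Others bid (3, 2): truth gives -3; bid 2 gives -2 > -3. Violating.
Others bid (3, 3): truth gives -3; bid 2 gives -2 > -3. Violating.
Others bid (2, 2): truth gives 0; no alternative beats it.
Others bid (2, 3): truth gives 0; no alternative beats it.
(Checking all 16 profiles: 14 have a profitable deviation, 2 do not.)

14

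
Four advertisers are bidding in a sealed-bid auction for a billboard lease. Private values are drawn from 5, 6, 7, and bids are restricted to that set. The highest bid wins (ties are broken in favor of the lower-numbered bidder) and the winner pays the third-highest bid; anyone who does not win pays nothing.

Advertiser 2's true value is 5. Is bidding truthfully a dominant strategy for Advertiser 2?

Yes

Check each profile of the others' bids and compare truth against every alternative bid.
Others bid (5, 6, 6): truth gives 0, best alternative gives -1.
Others bid (5, 5, 5): truth gives 0, best alternative gives 0.
Others bid (5, 5, 6): truth gives 0, best alternative gives 0.
Others bid (5, 5, 7): truth gives 0, best alternative gives 0.
Others bid (5, 6, 5): truth gives 0, best alternative gives 0.
Others bid (5, 6, 7): truth gives 0, best alternative gives 0.
(Remaining 21 profiles checked similarly; truth is weakly best in each.)
In every case the truthful bid is at least as good as any alternative, so it is a dominant strategy.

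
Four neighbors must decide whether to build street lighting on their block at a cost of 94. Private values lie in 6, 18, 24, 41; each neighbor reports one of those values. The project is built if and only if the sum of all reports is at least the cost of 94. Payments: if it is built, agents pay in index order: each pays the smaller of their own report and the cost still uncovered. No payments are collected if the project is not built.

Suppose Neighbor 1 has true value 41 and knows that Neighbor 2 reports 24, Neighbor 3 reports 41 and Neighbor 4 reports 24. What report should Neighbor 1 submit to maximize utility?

Report 6: project built, pays 6, utility 41 - 6 = 35.
Report 18: project built, pays 18, utility 41 - 18 = 23.
Report 24: project built, pays 24, utility 41 - 24 = 17.
Report 41: project built, pays 41, utility 41 - 41 = 0.
The best choice is 6 with utility 35.

6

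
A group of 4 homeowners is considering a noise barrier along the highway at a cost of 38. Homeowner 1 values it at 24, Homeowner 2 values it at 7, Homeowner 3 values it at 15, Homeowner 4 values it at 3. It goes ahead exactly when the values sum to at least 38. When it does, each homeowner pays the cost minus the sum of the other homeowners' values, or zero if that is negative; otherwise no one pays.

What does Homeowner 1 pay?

13

Total value 49 ≥ cost 38, so the project is built.
The other homeowners' values sum to 25.
Cost minus that sum is 38 - 25 = 13.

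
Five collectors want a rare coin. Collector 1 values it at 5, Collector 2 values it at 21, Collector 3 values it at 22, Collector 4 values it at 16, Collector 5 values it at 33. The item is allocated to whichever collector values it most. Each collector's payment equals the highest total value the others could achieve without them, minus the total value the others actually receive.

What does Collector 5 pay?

Collector 5 has the highest value and receives the item.
Without Collector 5, the item would go to the next-highest value, 22, so the others could achieve 22.
With Collector 5 present and winning, the others receive nothing, so their total is 0.
Payment = 22 - 0 = 22.

22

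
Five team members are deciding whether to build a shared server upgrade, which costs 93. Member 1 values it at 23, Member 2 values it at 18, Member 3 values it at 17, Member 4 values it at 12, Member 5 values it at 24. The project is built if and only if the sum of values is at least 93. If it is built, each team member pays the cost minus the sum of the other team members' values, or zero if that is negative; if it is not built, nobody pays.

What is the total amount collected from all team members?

Total value 94 ≥ cost 93, so it is built.
Member 1: others sum to 71; max(0, 93 - 71) = 22.
Member 2: others sum to 76; max(0, 93 - 76) = 17.
Member 3: others sum to 77; max(0, 93 - 77) = 16.
Member 4: others sum to 82; max(0, 93 - 82) = 11.
Member 5: others sum to 70; max(0, 93 - 70) = 23.
Total collected = 22 + 17 + 16 + 11 + 23 = 89.

89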